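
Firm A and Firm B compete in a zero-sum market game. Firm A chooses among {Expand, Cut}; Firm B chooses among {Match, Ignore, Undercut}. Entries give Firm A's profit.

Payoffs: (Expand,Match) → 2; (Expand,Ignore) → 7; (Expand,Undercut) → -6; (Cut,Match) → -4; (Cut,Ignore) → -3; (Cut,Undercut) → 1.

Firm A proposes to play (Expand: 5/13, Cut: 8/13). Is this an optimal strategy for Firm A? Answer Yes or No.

Yes

Against Match this mix gives (5/13)·2 + (8/13)·(-4) = -22/13.
Against Ignore this mix gives (5/13)·7 + (8/13)·(-3) = 11/13.
Against Undercut this mix gives (5/13)·(-6) + (8/13)·1 = -22/13.
All of Firm B's active replies (Match, Undercut) yield -22/13, and no column does worse for Firm A. The mix makes Firm B indifferent and guarantees -22/13, so it is optimal.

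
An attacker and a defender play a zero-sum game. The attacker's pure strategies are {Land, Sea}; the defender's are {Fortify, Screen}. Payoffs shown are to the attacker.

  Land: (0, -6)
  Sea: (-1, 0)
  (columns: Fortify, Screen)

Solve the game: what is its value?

-6/7

Row minima: Land → -6, Sea → -1; maximin = -1.
Column maxima: Fortify → 0, Screen → 0; minimax = 0.
-1 ≠ 0, so there is no saddle point; optimal play is mixed.
Let the attacker play Land with probability p. Expected payoff against Fortify: 0p + (-1)(1−p) = p − 1; against Screen: (-6)p + 0(1−p) = −6p.
Setting these equal: p − 1 = −6p ⇒ 7p = 1 ⇒ p = 1/7, and the value is (1)·(1/7) − 1 = -6/7.
For the defender: with q = P(Fortify), equating Land's and Sea's payoffs gives 6q − 6 = −q ⇒ q = 6/7.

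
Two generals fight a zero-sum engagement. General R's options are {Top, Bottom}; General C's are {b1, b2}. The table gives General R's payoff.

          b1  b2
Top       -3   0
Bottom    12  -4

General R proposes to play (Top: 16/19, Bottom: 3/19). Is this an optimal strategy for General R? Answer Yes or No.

Against b1 this mix gives (16/19)·(-3) + (3/19)·12 = -12/19.
Against b2 this mix gives (16/19)·0 + (3/19)·(-4) = -12/19.
All of General C's active replies (b1, b2) yield -12/19, and no column does worse for General R. The mix makes General C indifferent and guarantees -12/19, so it is optimal.

Yes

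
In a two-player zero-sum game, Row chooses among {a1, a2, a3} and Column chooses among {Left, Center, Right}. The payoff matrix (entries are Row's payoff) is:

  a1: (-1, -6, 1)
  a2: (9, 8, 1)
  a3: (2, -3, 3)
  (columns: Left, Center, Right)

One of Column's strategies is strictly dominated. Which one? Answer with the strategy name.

Center holds Row's payoff strictly below Left in every row: -6 < -1, 8 < 9, -3 < 2.
So Left is strictly dominated for Column.

Left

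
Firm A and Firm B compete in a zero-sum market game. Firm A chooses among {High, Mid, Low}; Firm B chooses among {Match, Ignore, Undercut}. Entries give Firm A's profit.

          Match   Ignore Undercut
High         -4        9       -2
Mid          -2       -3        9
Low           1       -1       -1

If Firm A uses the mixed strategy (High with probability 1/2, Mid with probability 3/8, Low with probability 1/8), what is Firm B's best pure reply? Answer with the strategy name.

If Firm B plays Match, Firm A's expected payoff is (1/2)·(-4) + (3/8)·(-2) + (1/8)·1 = -21/8.
If Firm B plays Ignore, Firm A's expected payoff is (1/2)·9 + (3/8)·(-3) + (1/8)·(-1) = 13/4.
If Firm B plays Undercut, Firm A's expected payoff is (1/2)·(-2) + (3/8)·9 + (1/8)·(-1) = 9/4.
Firm B minimizes Firm A's payoff; the smallest is -21/8, so the best response is Match.

Match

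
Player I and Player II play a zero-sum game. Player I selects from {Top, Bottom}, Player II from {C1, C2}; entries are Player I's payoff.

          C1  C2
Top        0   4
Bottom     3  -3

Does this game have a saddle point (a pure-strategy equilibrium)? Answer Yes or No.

No

Row minima: Top → 0, Bottom → -3; maximin = 0.
Column maxima: C1 → 3, C2 → 4; minimax = 3.
0 ≠ 3, so no pure-strategy equilibrium exists.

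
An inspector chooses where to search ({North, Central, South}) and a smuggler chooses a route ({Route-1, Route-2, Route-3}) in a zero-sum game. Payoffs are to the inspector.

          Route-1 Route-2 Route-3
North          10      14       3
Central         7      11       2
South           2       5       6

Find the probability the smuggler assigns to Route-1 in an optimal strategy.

3/11

Row minima: North → 3, Central → 2, South → 2; maximin = 3.
Column maxima: Route-1 → 10, Route-2 → 14, Route-3 → 6; minimax = 6.
3 ≠ 6, so there is no saddle point; optimal play is mixed.
Central is strictly dominated by North, so the inspector never plays it.
Route-2 is strictly dominated by Route-1 (it gives the inspector strictly more in every row), so the smuggler never plays it.
On the remaining 2×2 (North, South vs Route-1, Route-3):
Let the inspector play North with probability p. Expected payoff against Route-1: 10p + 2(1−p) = 8p + 2; against Route-3: 3p + 6(1−p) = −3p + 6.
Setting these equal: 8p + 2 = −3p + 6 ⇒ 11p = 4 ⇒ p = 4/11, and the value is (8)·(4/11) + 2 = 54/11.
For the smuggler: with q = P(Route-1), equating North's and South's payoffs gives 7q + 3 = −4q + 6 ⇒ q = 3/11.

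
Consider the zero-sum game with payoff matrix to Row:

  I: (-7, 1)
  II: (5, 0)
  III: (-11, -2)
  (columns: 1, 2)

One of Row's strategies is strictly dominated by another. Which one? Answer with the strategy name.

III

I gives a strictly higher payoff than III against every column: -7 > -11, 1 > -2.
So III is strictly dominated and Row never plays it.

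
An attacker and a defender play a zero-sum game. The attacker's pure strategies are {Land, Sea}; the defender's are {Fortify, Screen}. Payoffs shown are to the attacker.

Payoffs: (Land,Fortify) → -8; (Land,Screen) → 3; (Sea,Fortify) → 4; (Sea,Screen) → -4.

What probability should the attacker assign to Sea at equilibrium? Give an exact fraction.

Row minima: Land → -8, Sea → -4; maximin = -4.
Column maxima: Fortify → 4, Screen → 3; minimax = 3.
-4 ≠ 3, so there is no saddle point; optimal play is mixed.
Let the attacker play Land with probability p. Expected payoff against Fortify: (-8)p + 4(1−p) = −12p + 4; against Screen: 3p + (-4)(1−p) = 7p − 4.
Setting these equal: −12p + 4 = 7p − 4 ⇒ −19p = -8 ⇒ p = 8/19, and the value is (-12)·(8/19) + 4 = -20/19.
For the defender: with q = P(Fortify), equating Land's and Sea's payoffs gives −11q + 3 = 8q − 4 ⇒ q = 7/19.

11/19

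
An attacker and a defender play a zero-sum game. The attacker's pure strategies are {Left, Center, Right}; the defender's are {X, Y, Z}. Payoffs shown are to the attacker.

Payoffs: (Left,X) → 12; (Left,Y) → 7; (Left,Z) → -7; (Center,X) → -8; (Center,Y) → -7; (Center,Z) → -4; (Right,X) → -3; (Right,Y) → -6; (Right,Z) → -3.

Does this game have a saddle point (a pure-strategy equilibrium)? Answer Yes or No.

No

Row minima: Left → -7, Center → -8, Right → -6; maximin = -6.
Column maxima: X → 12, Y → 7, Z → -3; minimax = -3.
-6 ≠ -3, so no pure-strategy equilibrium exists.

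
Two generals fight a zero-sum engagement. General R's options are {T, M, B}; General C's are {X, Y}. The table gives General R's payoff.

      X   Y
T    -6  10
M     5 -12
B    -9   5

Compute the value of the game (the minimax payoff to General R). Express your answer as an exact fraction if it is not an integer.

Row minima: T → -6, M → -12, B → -9; maximin = -6.
Column maxima: X → 5, Y → 10; minimax = 5.
-6 ≠ 5, so there is no saddle point; optimal play is mixed.
B is strictly dominated by T, so General R never plays it.
On the remaining 2×2 (T, M vs X, Y):
Let General R play T with probability p. Expected payoff against X: (-6)p + 5(1−p) = −11p + 5; against Y: 10p + (-12)(1−p) = 22p − 12.
Setting these equal: −11p + 5 = 22p − 12 ⇒ −33p = -17 ⇒ p = 17/33, and the value is (-11)·(17/33) + 5 = -2/3.
For General C: with q = P(X), equating T's and M's payoffs gives −16q + 10 = 17q − 12 ⇒ q = 2/3.

-2/3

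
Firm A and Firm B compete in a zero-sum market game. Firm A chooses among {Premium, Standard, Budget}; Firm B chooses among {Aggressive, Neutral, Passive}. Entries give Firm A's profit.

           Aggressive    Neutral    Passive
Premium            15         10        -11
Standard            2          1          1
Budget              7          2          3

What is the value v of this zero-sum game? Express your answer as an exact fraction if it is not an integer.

Row minima: Premium → -11, Standard → 1, Budget → 2; maximin = 2.
Column maxima: Aggressive → 15, Neutral → 10, Passive → 3; minimax = 3.
2 ≠ 3, so there is no saddle point; optimal play is mixed.
Standard is strictly dominated by Budget, so Firm A never plays it.
Aggressive is strictly dominated by Neutral (it gives Firm A strictly more in every row), so Firm B never plays it.
On the remaining 2×2 (Premium, Budget vs Neutral, Passive):
Let Firm A play Premium with probability p. Expected payoff against Neutral: 10p + 2(1−p) = 8p + 2; against Passive: (-11)p + 3(1−p) = −14p + 3.
Setting these equal: 8p + 2 = −14p + 3 ⇒ 22p = 1 ⇒ p = 1/22, and the value is (8)·(1/22) + 2 = 26/11.
For Firm B: with q = P(Neutral), equating Premium's and Budget's payoffs gives 21q − 11 = −q + 3 ⇒ q = 7/11.

26/11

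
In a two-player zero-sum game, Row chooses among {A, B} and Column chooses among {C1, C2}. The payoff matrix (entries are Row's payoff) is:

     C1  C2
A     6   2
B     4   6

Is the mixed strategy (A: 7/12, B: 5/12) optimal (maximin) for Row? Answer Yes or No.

No

Against C1 this mix gives (7/12)·6 + (5/12)·4 = 31/6.
Against C2 this mix gives (7/12)·2 + (5/12)·6 = 11/3.
Column will play C2, holding Row to 11/3. Shifting weight toward the row that does better against C2 would raise this floor (the equalizing mix achieves 14/3 against both C2 and C1), so the proposed strategy is not optimal.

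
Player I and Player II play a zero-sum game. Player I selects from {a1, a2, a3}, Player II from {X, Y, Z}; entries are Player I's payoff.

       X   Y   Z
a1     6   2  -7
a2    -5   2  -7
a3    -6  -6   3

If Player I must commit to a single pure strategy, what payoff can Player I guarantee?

-6

Row minima: a1 → -7, a2 → -7, a3 → -6.
The best of these is -6.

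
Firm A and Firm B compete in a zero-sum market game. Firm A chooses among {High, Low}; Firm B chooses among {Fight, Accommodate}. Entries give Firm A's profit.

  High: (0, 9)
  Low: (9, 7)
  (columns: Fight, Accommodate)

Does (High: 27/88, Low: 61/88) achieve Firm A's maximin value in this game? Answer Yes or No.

Against Fight this mix gives (27/88)·0 + (61/88)·9 = 549/88.
Against Accommodate this mix gives (27/88)·9 + (61/88)·7 = 335/44.
Firm B will play Fight, holding Firm A to 549/88. Shifting weight toward the row that does better against Fight would raise this floor (the equalizing mix achieves 81/11 against both Fight and Accommodate), so the proposed strategy is not optimal.

No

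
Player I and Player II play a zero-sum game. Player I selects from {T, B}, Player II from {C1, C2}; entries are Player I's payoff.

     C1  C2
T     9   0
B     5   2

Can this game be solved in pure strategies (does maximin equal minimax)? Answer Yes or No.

Row minima: T → 0, B → 2; maximin = 2.
Column maxima: C1 → 9, C2 → 2; minimax = 2.
maximin = minimax = 2, so a saddle point exists.

Yes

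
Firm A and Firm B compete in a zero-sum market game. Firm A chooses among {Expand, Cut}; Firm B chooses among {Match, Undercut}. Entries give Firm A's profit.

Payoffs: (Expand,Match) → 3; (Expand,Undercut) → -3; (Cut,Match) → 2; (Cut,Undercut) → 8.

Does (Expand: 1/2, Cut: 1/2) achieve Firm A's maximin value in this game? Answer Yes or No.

Yes

Against Match this mix gives (1/2)·3 + (1/2)·2 = 5/2.
Against Undercut this mix gives (1/2)·(-3) + (1/2)·8 = 5/2.
All of Firm B's active replies (Match, Undercut) yield 5/2, and no column does worse for Firm A. The mix makes Firm B indifferent and guarantees 5/2, so it is optimal.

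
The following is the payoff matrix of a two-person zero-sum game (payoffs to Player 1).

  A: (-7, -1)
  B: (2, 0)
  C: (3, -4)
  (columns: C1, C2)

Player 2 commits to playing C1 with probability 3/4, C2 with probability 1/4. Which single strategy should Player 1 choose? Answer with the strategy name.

B

Expected payoff of A: (3/4)·(-7) + (1/4)·(-1) = -11/2.
Expected payoff of B: (3/4)·2 + (1/4)·0 = 3/2.
Expected payoff of C: (3/4)·3 + (1/4)·(-4) = 5/4.
The largest is 3/2, so Player 1's best response is B.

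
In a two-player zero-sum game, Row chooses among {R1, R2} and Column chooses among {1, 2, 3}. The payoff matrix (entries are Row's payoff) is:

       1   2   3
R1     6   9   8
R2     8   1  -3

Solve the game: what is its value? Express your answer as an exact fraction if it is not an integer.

82/13

Row minima: R1 → 6, R2 → -3; maximin = 6.
Column maxima: 1 → 8, 2 → 9, 3 → 8; minimax = 8.
6 ≠ 8, so there is no saddle point; optimal play is mixed.
2 is strictly dominated by 3 (it gives Row strictly more in every row), so Column never plays it.
On the remaining 2×2 (R1, R2 vs 1, 3):
Let Row play R1 with probability p. Expected payoff against 1: 6p + 8(1−p) = −2p + 8; against 3: 8p + (-3)(1−p) = 11p − 3.
Setting these equal: −2p + 8 = 11p − 3 ⇒ −13p = -11 ⇒ p = 11/13, and the value is (-2)·(11/13) + 8 = 82/13.
For Column: with q = P(1), equating R1's and R2's payoffs gives −2q + 8 = 11q − 3 ⇒ q = 11/13.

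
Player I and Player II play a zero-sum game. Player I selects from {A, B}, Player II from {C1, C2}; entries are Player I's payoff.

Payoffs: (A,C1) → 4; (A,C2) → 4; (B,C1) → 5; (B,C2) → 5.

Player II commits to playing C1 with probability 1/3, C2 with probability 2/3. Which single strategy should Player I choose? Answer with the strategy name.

B

Expected payoff of A: (1/3)·4 + (2/3)·4 = 4.
Expected payoff of B: (1/3)·5 + (2/3)·5 = 5.
The largest is 5, so Player I's best response is B.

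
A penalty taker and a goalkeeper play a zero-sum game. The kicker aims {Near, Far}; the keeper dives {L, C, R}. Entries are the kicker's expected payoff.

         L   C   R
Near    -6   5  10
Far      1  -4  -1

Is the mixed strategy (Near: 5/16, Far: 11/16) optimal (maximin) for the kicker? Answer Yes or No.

Against L this mix gives (5/16)·(-6) + (11/16)·1 = -19/16.
Against C this mix gives (5/16)·5 + (11/16)·(-4) = -19/16.
Against R this mix gives (5/16)·10 + (11/16)·(-1) = 39/16.
All of the keeper's active replies (L, C) yield -19/16, and no column does worse for the kicker. The mix makes the keeper indifferent and guarantees -19/16, so it is optimal.

Yes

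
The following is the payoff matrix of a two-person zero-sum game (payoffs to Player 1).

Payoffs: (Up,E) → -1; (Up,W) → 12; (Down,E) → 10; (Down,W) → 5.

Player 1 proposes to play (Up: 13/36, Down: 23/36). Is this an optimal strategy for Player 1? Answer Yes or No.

No

Against E this mix gives (13/36)·(-1) + (23/36)·10 = 217/36.
Against W this mix gives (13/36)·12 + (23/36)·5 = 271/36.
Player 2 will play E, holding Player 1 to 217/36. Shifting weight toward the row that does better against E would raise this floor (the equalizing mix achieves 125/18 against both E and W), so the proposed strategy is not optimal.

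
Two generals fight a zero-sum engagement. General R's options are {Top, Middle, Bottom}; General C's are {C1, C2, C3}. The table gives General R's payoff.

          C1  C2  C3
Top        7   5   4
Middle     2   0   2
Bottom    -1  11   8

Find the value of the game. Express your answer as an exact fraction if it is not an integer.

Row minima: Top → 4, Middle → 0, Bottom → -1; maximin = 4.
Column maxima: C1 → 7, C2 → 11, C3 → 8; minimax = 7.
4 ≠ 7, so there is no saddle point; optimal play is mixed.
Middle is strictly dominated by Top, so General R never plays it.
With Middle eliminated, C2 is strictly dominated by C3 (it gives General R strictly more in every remaining row), so General C never plays it.
On the remaining 2×2 (Top, Bottom vs C1, C3):
Let General R play Top with probability p. Expected payoff against C1: 7p + (-1)(1−p) = 8p − 1; against C3: 4p + 8(1−p) = −4p + 8.
Setting these equal: 8p − 1 = −4p + 8 ⇒ 12p = 9 ⇒ p = 3/4, and the value is (8)·(3/4) − 1 = 5.
For General C: with q = P(C1), equating Top's and Bottom's payoffs gives 3q + 4 = −9q + 8 ⇒ q = 1/3.

5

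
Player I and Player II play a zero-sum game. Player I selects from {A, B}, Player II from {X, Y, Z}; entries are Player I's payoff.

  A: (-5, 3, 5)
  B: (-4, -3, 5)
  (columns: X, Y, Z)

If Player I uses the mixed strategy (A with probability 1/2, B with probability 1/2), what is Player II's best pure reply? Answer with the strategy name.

X

If Player II plays X, Player I's expected payoff is (1/2)·(-5) + (1/2)·(-4) = -9/2.
If Player II plays Y, Player I's expected payoff is (1/2)·3 + (1/2)·(-3) = 0.
If Player II plays Z, Player I's expected payoff is (1/2)·5 + (1/2)·5 = 5.
Player II minimizes Player I's payoff; the smallest is -9/2, so the best response is X.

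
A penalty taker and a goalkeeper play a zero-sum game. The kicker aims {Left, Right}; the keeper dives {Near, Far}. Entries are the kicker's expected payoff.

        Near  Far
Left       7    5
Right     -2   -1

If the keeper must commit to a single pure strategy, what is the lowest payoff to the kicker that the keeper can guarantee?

5

Column maxima: Near → 7, Far → 5.
The smallest of these is 5.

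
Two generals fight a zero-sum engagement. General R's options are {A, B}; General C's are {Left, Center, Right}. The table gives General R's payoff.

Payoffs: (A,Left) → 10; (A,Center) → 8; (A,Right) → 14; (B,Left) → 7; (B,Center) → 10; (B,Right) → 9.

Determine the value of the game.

Row minima: A → 8, B → 7; maximin = 8.
Column maxima: Left → 10, Center → 10, Right → 14; minimax = 10.
8 ≠ 10, so there is no saddle point; optimal play is mixed.
Right is strictly dominated by Left (it gives General R strictly more in every row), so General C never plays it.
On the remaining 2×2 (A, B vs Left, Center):
Let General R play A with probability p. Expected payoff against Left: 10p + 7(1−p) = 3p + 7; against Center: 8p + 10(1−p) = −2p + 10.
Setting these equal: 3p + 7 = −2p + 10 ⇒ 5p = 3 ⇒ p = 3/5, and the value is (3)·(3/5) + 7 = 44/5.
For General C: with q = P(Left), equating A's and B's payoffs gives 2q + 8 = −3q + 10 ⇒ q = 2/5.

44/5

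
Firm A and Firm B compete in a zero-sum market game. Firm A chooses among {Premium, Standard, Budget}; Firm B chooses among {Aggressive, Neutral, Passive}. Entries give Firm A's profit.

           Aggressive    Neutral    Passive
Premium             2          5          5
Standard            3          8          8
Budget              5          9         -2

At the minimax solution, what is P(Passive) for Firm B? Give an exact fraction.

1/6

Row minima: Premium → 2, Standard → 3, Budget → -2; maximin = 3.
Column maxima: Aggressive → 5, Neutral → 9, Passive → 8; minimax = 5.
3 ≠ 5, so there is no saddle point; optimal play is mixed.
Premium is strictly dominated by Standard, so Firm A never plays it.
Neutral is strictly dominated by Aggressive (it gives Firm A strictly more in every row), so Firm B never plays it.
On the remaining 2×2 (Standard, Budget vs Aggressive, Passive):
Let Firm A play Standard with probability p. Expected payoff against Aggressive: 3p + 5(1−p) = −2p + 5; against Passive: 8p + (-2)(1−p) = 10p − 2.
Setting these equal: −2p + 5 = 10p − 2 ⇒ −12p = -7 ⇒ p = 7/12, and the value is (-2)·(7/12) + 5 = 23/6.
For Firm B: with q = P(Aggressive), equating Standard's and Budget's payoffs gives −5q + 8 = 7q − 2 ⇒ q = 5/6.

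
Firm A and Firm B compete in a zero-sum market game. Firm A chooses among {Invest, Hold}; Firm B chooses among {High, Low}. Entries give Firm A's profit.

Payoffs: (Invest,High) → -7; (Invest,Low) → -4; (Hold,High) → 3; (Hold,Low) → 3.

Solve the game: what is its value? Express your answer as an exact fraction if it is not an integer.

Row minima: Invest → -7, Hold → 3; maximin = 3.
Column maxima: High → 3, Low → 3; minimax = 3.
Since maximin = minimax = 3, there is a saddle point and the value is 3.

3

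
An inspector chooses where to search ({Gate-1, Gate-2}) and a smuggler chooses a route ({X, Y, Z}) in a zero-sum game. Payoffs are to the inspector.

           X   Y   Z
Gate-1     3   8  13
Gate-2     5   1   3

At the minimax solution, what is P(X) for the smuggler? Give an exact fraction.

7/9

Row minima: Gate-1 → 3, Gate-2 → 1; maximin = 3.
Column maxima: X → 5, Y → 8, Z → 13; minimax = 5.
3 ≠ 5, so there is no saddle point; optimal play is mixed.
Z is strictly dominated by Y (it gives the inspector strictly more in every row), so the smuggler never plays it.
On the remaining 2×2 (Gate-1, Gate-2 vs X, Y):
Let the inspector play Gate-1 with probability p. Expected payoff against X: 3p + 5(1−p) = −2p + 5; against Y: 8p + 1(1−p) = 7p + 1.
Setting these equal: −2p + 5 = 7p + 1 ⇒ −9p = -4 ⇒ p = 4/9, and the value is (-2)·(4/9) + 5 = 37/9.
For the smuggler: with q = P(X), equating Gate-1's and Gate-2's payoffs gives −5q + 8 = 4q + 1 ⇒ q = 7/9.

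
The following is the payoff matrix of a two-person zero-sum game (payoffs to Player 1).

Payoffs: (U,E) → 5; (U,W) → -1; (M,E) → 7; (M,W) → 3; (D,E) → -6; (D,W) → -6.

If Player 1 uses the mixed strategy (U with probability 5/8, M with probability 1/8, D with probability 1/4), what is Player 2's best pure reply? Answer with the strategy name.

If Player 2 plays E, Player 1's expected payoff is (5/8)·5 + (1/8)·7 + (1/4)·(-6) = 5/2.
If Player 2 plays W, Player 1's expected payoff is (5/8)·(-1) + (1/8)·3 + (1/4)·(-6) = -7/4.
Player 2 minimizes Player 1's payoff; the smallest is -7/4, so the best response is W.

W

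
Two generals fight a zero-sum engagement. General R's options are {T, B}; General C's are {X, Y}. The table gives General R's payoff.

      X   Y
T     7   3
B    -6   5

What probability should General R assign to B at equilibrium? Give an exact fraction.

Row minima: T → 3, B → -6; maximin = 3.
Column maxima: X → 7, Y → 5; minimax = 5.
3 ≠ 5, so there is no saddle point; optimal play is mixed.
Let General R play T with probability p. Expected payoff against X: 7p + (-6)(1−p) = 13p − 6; against Y: 3p + 5(1−p) = −2p + 5.
Setting these equal: 13p − 6 = −2p + 5 ⇒ 15p = 11 ⇒ p = 11/15, and the value is (13)·(11/15) − 6 = 53/15.
For General C: with q = P(X), equating T's and B's payoffs gives 4q + 3 = −11q + 5 ⇒ q = 2/15.

4/15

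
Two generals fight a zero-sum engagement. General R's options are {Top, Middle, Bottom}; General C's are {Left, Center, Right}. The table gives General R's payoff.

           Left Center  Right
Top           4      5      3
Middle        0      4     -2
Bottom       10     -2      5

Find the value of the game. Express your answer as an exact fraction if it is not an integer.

31/9

Row minima: Top → 3, Middle → -2, Bottom → -2; maximin = 3.
Column maxima: Left → 10, Center → 5, Right → 5; minimax = 5.
3 ≠ 5, so there is no saddle point; optimal play is mixed.
Middle is strictly dominated by Top, so General R never plays it.
Left is strictly dominated by Right (it gives General R strictly more in every row), so General C never plays it.
On the remaining 2×2 (Top, Bottom vs Center, Right):
Let General R play Top with probability p. Expected payoff against Center: 5p + (-2)(1−p) = 7p − 2; against Right: 3p + 5(1−p) = −2p + 5.
Setting these equal: 7p − 2 = −2p + 5 ⇒ 9p = 7 ⇒ p = 7/9, and the value is (7)·(7/9) − 2 = 31/9.
For General C: with q = P(Center), equating Top's and Bottom's payoffs gives 2q + 3 = −7q + 5 ⇒ q = 2/9.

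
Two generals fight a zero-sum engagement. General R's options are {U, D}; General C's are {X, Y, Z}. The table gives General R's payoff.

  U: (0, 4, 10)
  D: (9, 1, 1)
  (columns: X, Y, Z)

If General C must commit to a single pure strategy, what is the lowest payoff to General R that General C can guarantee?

4

Column maxima: X → 9, Y → 4, Z → 10.
The smallest of these is 4.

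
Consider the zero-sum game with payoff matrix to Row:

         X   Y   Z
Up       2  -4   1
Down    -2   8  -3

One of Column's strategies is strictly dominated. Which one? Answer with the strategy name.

Z holds Row's payoff strictly below X in every row: 1 < 2, -3 < -2.
So X is strictly dominated for Column.

X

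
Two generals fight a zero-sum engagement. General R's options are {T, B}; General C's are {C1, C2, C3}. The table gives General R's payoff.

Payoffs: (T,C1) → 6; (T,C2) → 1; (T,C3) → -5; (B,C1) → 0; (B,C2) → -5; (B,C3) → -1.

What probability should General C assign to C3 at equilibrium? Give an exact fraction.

3/5

Row minima: T → -5, B → -5; maximin = -5.
Column maxima: C1 → 6, C2 → 1, C3 → -1; minimax = -1.
-5 ≠ -1, so there is no saddle point; optimal play is mixed.
C1 is strictly dominated by C2 (it gives General R strictly more in every row), so General C never plays it.
On the remaining 2×2 (T, B vs C2, C3):
Let General R play T with probability p. Expected payoff against C2: 1p + (-5)(1−p) = 6p − 5; against C3: (-5)p + (-1)(1−p) = −4p − 1.
Setting these equal: 6p − 5 = −4p − 1 ⇒ 10p = 4 ⇒ p = 2/5, and the value is (6)·(2/5) − 5 = -13/5.
For General C: with q = P(C2), equating T's and B's payoffs gives 6q − 5 = −4q − 1 ⇒ q = 2/5.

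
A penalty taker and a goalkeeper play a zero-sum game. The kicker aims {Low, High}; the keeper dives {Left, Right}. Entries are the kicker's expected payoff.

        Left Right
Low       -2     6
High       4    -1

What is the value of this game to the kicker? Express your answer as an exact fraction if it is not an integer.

22/13

Row minima: Low → -2, High → -1; maximin = -1.
Column maxima: Left → 4, Right → 6; minimax = 4.
-1 ≠ 4, so there is no saddle point; optimal play is mixed.
Let the kicker play Low with probability p. Expected payoff against Left: (-2)p + 4(1−p) = −6p + 4; against Right: 6p + (-1)(1−p) = 7p − 1.
Setting these equal: −6p + 4 = 7p − 1 ⇒ −13p = -5 ⇒ p = 5/13, and the value is (-6)·(5/13) + 4 = 22/13.
For the keeper: with q = P(Left), equating Low's and High's payoffs gives −8q + 6 = 5q − 1 ⇒ q = 7/13.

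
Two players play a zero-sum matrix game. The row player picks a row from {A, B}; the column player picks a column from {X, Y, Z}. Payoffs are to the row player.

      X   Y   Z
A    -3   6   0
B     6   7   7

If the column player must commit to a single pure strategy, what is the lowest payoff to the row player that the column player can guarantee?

6

Column maxima: X → 6, Y → 7, Z → 7.
The smallest of these is 6.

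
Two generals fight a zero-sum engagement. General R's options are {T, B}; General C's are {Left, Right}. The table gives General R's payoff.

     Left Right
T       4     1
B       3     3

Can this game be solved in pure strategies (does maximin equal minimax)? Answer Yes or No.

Row minima: T → 1, B → 3; maximin = 3.
Column maxima: Left → 4, Right → 3; minimax = 3.
maximin = minimax = 3, so a saddle point exists.

Yes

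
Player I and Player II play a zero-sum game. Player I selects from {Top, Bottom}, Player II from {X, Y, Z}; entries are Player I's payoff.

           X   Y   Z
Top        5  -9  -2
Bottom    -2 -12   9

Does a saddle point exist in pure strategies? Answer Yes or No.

Row minima: Top → -9, Bottom → -12; maximin = -9.
Column maxima: X → 5, Y → -9, Z → 9; minimax = -9.
maximin = minimax = -9, so a saddle point exists.

Yes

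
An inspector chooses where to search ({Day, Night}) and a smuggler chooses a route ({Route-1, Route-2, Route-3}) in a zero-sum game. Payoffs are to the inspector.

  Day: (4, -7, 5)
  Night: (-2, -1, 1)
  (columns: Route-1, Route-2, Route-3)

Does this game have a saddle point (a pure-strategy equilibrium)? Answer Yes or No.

No

Row minima: Day → -7, Night → -2; maximin = -2.
Column maxima: Route-1 → 4, Route-2 → -1, Route-3 → 5; minimax = -1.
-2 ≠ -1, so no pure-strategy equilibrium exists.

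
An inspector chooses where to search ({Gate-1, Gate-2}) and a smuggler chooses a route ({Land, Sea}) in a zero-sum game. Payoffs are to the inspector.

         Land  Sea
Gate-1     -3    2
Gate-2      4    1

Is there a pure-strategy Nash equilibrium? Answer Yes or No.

No

Row minima: Gate-1 → -3, Gate-2 → 1; maximin = 1.
Column maxima: Land → 4, Sea → 2; minimax = 2.
1 ≠ 2, so no pure-strategy equilibrium exists.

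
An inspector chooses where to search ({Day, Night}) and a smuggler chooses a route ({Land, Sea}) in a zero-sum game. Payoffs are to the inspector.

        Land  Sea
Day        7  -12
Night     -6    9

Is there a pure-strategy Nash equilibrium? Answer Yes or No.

Row minima: Day → -12, Night → -6; maximin = -6.
Column maxima: Land → 7, Sea → 9; minimax = 7.
-6 ≠ 7, so no pure-strategy equilibrium exists.

No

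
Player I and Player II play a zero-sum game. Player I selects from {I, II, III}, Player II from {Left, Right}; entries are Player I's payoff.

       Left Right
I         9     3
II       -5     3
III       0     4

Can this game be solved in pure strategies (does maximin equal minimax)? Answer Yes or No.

Row minima: I → 3, II → -5, III → 0; maximin = 3.
Column maxima: Left → 9, Right → 4; minimax = 4.
3 ≠ 4, so no pure-strategy equilibrium exists.

No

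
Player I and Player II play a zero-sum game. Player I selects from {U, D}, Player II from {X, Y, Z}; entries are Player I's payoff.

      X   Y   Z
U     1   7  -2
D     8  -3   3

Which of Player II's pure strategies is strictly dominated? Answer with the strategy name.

Z holds Player I's payoff strictly below X in every row: -2 < 1, 3 < 8.
So X is strictly dominated for Player II.

X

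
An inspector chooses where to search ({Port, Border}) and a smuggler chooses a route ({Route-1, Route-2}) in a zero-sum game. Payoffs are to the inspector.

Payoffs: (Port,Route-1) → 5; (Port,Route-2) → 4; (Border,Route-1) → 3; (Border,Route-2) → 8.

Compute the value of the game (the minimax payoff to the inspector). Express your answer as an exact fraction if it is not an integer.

Row minima: Port → 4, Border → 3; maximin = 4.
Column maxima: Route-1 → 5, Route-2 → 8; minimax = 5.
4 ≠ 5, so there is no saddle point; optimal play is mixed.
Let the inspector play Port with probability p. Expected payoff against Route-1: 5p + 3(1−p) = 2p + 3; against Route-2: 4p + 8(1−p) = −4p + 8.
Setting these equal: 2p + 3 = −4p + 8 ⇒ 6p = 5 ⇒ p = 5/6, and the value is (2)·(5/6) + 3 = 14/3.
For the smuggler: with q = P(Route-1), equating Port's and Border's payoffs gives q + 4 = −5q + 8 ⇒ q = 2/3.

14/3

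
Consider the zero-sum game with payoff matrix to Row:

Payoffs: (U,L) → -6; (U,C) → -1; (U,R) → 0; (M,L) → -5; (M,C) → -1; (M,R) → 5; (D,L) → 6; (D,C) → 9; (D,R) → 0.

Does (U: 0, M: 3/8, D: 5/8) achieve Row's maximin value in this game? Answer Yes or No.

Against L this mix gives (3/8)·(-5) + (5/8)·6 = 15/8.
Against C this mix gives (3/8)·(-1) + (5/8)·9 = 21/4.
Against R this mix gives (3/8)·5 + (5/8)·0 = 15/8.
All of Column's active replies (L, R) yield 15/8, and no column does worse for Row. The mix makes Column indifferent and guarantees 15/8, so it is optimal.

Yes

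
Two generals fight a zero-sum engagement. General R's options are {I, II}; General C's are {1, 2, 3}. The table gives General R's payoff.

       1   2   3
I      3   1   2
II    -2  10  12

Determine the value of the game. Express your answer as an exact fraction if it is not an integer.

16/7

Row minima: I → 1, II → -2; maximin = 1.
Column maxima: 1 → 3, 2 → 10, 3 → 12; minimax = 3.
1 ≠ 3, so there is no saddle point; optimal play is mixed.
3 is strictly dominated by 2 (it gives General R strictly more in every row), so General C never plays it.
On the remaining 2×2 (I, II vs 1, 2):
Let General R play I with probability p. Expected payoff against 1: 3p + (-2)(1−p) = 5p − 2; against 2: 1p + 10(1−p) = −9p + 10.
Setting these equal: 5p − 2 = −9p + 10 ⇒ 14p = 12 ⇒ p = 6/7, and the value is (5)·(6/7) − 2 = 16/7.
For General C: with q = P(1), equating I's and II's payoffs gives 2q + 1 = −12q + 10 ⇒ q = 9/14.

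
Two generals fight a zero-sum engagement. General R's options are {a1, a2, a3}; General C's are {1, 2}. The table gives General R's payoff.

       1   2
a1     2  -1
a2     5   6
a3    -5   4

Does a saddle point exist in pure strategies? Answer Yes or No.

Row minima: a1 → -1, a2 → 5, a3 → -5; maximin = 5.
Column maxima: 1 → 5, 2 → 6; minimax = 5.
maximin = minimax = 5, so a saddle point exists.

Yes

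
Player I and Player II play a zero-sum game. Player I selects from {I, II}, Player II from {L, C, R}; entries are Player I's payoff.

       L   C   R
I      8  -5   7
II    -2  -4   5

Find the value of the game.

-4

Row minima: I → -5, II → -4; maximin = -4.
Column maxima: L → 8, C → -4, R → 7; minimax = -4.
Since maximin = minimax = -4, there is a saddle point and the value is -4.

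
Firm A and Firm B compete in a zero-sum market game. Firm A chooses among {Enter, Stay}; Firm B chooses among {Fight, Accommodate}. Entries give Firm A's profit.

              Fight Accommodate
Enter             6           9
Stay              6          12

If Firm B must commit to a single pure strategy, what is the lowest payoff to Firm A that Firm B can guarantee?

6

Column maxima: Fight → 6, Accommodate → 12.
The smallest of these is 6.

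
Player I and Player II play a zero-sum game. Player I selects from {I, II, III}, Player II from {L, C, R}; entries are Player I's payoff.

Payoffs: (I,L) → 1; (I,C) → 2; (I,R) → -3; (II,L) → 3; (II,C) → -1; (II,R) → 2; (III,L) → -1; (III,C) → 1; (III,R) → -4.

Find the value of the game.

1/8

Row minima: I → -3, II → -1, III → -4; maximin = -1.
Column maxima: L → 3, C → 2, R → 2; minimax = 2.
-1 ≠ 2, so there is no saddle point; optimal play is mixed.
III is strictly dominated by I, so Player I never plays it.
L is strictly dominated by R (it gives Player I strictly more in every row), so Player II never plays it.
On the remaining 2×2 (I, II vs C, R):
Let Player I play I with probability p. Expected payoff against C: 2p + (-1)(1−p) = 3p − 1; against R: (-3)p + 2(1−p) = −5p + 2.
Setting these equal: 3p − 1 = −5p + 2 ⇒ 8p = 3 ⇒ p = 3/8, and the value is (3)·(3/8) − 1 = 1/8.
For Player II: with q = P(C), equating I's and II's payoffs gives 5q − 3 = −3q + 2 ⇒ q = 5/8.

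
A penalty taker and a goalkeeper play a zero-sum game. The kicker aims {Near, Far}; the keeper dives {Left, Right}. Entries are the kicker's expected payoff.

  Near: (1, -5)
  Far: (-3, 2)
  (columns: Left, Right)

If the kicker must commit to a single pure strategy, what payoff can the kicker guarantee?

-3

Row minima: Near → -5, Far → -3.
The best of these is -3.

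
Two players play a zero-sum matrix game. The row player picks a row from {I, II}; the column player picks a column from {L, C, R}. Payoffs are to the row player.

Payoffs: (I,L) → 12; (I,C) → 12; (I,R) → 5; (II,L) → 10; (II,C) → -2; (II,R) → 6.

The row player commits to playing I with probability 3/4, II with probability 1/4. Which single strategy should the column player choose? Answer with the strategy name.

R

If the column player plays L, the row player's expected payoff is (3/4)·12 + (1/4)·10 = 23/2.
If the column player plays C, the row player's expected payoff is (3/4)·12 + (1/4)·(-2) = 17/2.
If the column player plays R, the row player's expected payoff is (3/4)·5 + (1/4)·6 = 21/4.
The column player minimizes the row player's payoff; the smallest is 21/4, so the best response is R.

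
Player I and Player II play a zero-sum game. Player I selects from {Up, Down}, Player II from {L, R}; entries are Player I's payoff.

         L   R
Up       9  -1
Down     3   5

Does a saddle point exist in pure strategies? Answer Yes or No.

No

Row minima: Up → -1, Down → 3; maximin = 3.
Column maxima: L → 9, R → 5; minimax = 5.
3 ≠ 5, so no pure-strategy equilibrium exists.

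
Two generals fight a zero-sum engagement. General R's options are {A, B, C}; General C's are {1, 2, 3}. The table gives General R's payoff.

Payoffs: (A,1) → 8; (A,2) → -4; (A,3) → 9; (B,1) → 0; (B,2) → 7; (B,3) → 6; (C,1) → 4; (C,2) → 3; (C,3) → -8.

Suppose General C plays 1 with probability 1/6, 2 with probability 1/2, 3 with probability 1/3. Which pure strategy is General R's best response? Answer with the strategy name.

B

Expected payoff of A: (1/6)·8 + (1/2)·(-4) + (1/3)·9 = 7/3.
Expected payoff of B: (1/6)·0 + (1/2)·7 + (1/3)·6 = 11/2.
Expected payoff of C: (1/6)·4 + (1/2)·3 + (1/3)·(-8) = -1/2.
The largest is 11/2, so General R's best response is B.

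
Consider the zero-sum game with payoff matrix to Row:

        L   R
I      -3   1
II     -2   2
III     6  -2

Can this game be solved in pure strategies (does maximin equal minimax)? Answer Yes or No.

No

Row minima: I → -3, II → -2, III → -2; maximin = -2.
Column maxima: L → 6, R → 2; minimax = 2.
-2 ≠ 2, so no pure-strategy equilibrium exists.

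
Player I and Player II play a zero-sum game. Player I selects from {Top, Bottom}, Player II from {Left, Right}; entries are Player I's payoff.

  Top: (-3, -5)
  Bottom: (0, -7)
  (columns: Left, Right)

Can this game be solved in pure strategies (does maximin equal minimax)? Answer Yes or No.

Yes

Row minima: Top → -5, Bottom → -7; maximin = -5.
Column maxima: Left → 0, Right → -5; minimax = -5.
maximin = minimax = -5, so a saddle point exists.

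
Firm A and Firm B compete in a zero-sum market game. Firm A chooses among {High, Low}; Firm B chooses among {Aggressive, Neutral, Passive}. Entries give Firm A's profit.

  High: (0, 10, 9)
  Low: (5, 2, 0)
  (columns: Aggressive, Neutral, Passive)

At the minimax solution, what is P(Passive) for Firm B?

5/14

Row minima: High → 0, Low → 0; maximin = 0.
Column maxima: Aggressive → 5, Neutral → 10, Passive → 9; minimax = 5.
0 ≠ 5, so there is no saddle point; optimal play is mixed.
Neutral is strictly dominated by Passive (it gives Firm A strictly more in every row), so Firm B never plays it.
On the remaining 2×2 (High, Low vs Aggressive, Passive):
Let Firm A play High with probability p. Expected payoff against Aggressive: 0p + 5(1−p) = −5p + 5; against Passive: 9p + 0(1−p) = 9p.
Setting these equal: −5p + 5 = 9p ⇒ −14p = -5 ⇒ p = 5/14, and the value is (-5)·(5/14) + 5 = 45/14.
For Firm B: with q = P(Aggressive), equating High's and Low's payoffs gives −9q + 9 = 5q ⇒ q = 9/14.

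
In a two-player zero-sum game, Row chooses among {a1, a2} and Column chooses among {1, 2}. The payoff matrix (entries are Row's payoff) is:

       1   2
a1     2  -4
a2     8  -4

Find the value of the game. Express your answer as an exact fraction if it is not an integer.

Row minima: a1 → -4, a2 → -4; maximin = -4.
Column maxima: 1 → 8, 2 → -4; minimax = -4.
Since maximin = minimax = -4, there is a saddle point and the value is -4.

-4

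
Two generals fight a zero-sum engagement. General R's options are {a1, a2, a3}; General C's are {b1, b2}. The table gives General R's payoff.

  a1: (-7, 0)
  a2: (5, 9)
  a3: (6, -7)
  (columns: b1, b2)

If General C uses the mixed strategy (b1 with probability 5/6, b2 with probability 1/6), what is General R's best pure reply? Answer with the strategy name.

Expected payoff of a1: (5/6)·(-7) + (1/6)·0 = -35/6.
Expected payoff of a2: (5/6)·5 + (1/6)·9 = 17/3.
Expected payoff of a3: (5/6)·6 + (1/6)·(-7) = 23/6.
The largest is 17/3, so General R's best response is a2.

a2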